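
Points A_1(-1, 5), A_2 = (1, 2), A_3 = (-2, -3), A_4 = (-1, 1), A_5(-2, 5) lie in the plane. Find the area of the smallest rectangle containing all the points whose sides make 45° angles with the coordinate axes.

36

In coordinates u = x + y, v = x − y the rectangle is axis-aligned; the map (x,y)→(u,v) scales areas by 2.
u-values: 4, 3, -5, 0, 3; range = 4 − (-5) = 9.
v-values: -6, -1, 1, -2, -7; range = 1 − (-7) = 8.
Area = (9 × 8) / 2 = 36.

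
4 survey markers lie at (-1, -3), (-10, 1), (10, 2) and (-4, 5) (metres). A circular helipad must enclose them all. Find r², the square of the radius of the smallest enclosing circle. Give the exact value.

100.25

By Welzl's lemma the MEC is supported by two points (diametrically opposite) or three points (on a circumcircle).
The farthest pair is (-10, 1)–(10, 2) with squared distance 401. The circle on this segment as diameter has centre (0, 1.5) and r² = 401/4 = 100.25.
Check (-1, -3): distance² to centre = 21.25 ≤ 100.25, so it lies inside.
All remaining points lie in this disk, and no smaller disk contains both endpoints, so this is the minimum enclosing circle.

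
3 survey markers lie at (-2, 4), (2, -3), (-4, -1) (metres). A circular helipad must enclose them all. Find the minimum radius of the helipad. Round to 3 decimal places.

4.038

Call the three points A, B, C in the order given.
Side lengths²: AB² = 65, AC² = 29, BC² = 40.
Since AB² = 65 < 40 + 29 = 69, the triangle is acute, so the smallest enclosing circle is the circumcircle.
Circumcentre = (-7/34, 13/34), r² = 9425/578.
r = √(9425/578) ≈ 4.038.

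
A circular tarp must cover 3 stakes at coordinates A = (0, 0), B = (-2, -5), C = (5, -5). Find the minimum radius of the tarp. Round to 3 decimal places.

Side lengths²: AB² = 29, AC² = 50, BC² = 49.
Since AC² = 50 < 49 + 29 = 78, the triangle is acute, so the smallest enclosing circle is the circumcircle.
Circumcentre = (1.5, -3.5), r² = 14.5.
r = √(14.5) ≈ 3.808.

3.808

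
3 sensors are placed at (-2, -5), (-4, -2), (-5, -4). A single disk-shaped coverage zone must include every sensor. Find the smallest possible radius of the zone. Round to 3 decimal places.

1.821

Call the three points A, B, C in the order given.
Side lengths²: AB² = 13, AC² = 10, BC² = 5.
Since AB² = 13 < 10 + 5 = 15, the triangle is acute, so the smallest enclosing circle is the circumcircle.
Circumcentre = (-45/14, -51/14), r² = 325/98.
r = √(325/98) ≈ 1.821.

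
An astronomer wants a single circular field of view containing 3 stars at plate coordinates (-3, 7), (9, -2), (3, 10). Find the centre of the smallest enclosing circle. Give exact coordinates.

Call the three points A, B, C in the order given.
Side lengths²: AB² = 225, AC² = 45, BC² = 180.
Since AB² = 225 ≥ 180 + 45 = 225, the angle opposite AB is not acute, so the smallest enclosing circle has AB as diameter.
Centre = midpoint of AB = (3, 2.5), r² = 225/4 = 56.25.
Centre = (3, 2.5).

(3, 2.5)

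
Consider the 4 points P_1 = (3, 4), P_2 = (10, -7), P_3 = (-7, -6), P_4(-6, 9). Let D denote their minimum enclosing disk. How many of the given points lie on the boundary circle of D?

A smallest enclosing disk is always determined by at most three of the input points on its boundary.
The minimum enclosing circle is determined by three boundary points: P_2, P_3, P_4.
Their circumcentre is (1.9375, 0.9375) with r² = 128.0078125.
The farthest remaining point P_1 is at distance² 10.5078125 ≤ 128.0078125.
The points at distance exactly r from the centre are P_2, P_3, P_4 — 3 points.

3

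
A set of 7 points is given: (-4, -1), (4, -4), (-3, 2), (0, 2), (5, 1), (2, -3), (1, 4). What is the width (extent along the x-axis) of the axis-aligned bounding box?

9

max x = 5, min x = -4, so width = 9.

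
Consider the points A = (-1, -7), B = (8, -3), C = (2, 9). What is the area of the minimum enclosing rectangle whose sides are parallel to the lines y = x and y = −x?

In coordinates u = x + y, v = x − y the rectangle is axis-aligned; the map (x,y)→(u,v) scales areas by 2.
u-values: -8, 5, 11; range = 11 − (-8) = 19.
v-values: 6, 11, -7; range = 11 − (-7) = 18.
Area = (19 × 18) / 2 = 171.

171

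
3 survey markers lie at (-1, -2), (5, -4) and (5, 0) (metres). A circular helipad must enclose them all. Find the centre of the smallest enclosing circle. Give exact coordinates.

(7/3, -2)

Call the three points A, B, C in the order given.
Side lengths²: AB² = 40, AC² = 40, BC² = 16.
Since AC² = 40 < 40 + 16 = 56, the triangle is acute, so the smallest enclosing circle is the circumcircle.
Circumcentre = (7/3, -2), r² = 100/9.
Centre = (7/3, -2).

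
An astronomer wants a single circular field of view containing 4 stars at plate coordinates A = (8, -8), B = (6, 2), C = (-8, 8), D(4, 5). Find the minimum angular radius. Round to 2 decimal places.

11.31

A smallest enclosing disk is always determined by at most three of the input points on its boundary.
The farthest pair is A–C with squared distance 512. The circle on this segment as diameter has centre (0, 0) and r² = 512/4 = 128.
Check B: distance² to centre = 40 ≤ 128, so it lies inside.
All remaining points lie in this disk, and no smaller disk contains both endpoints, so this is the minimum enclosing circle.
r = √128 ≈ 11.31.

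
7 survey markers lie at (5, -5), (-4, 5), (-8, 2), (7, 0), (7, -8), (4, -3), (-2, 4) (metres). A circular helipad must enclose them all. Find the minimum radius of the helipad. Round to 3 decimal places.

A smallest enclosing disk is always determined by at most three of the input points on its boundary.
The farthest pair is (-8, 2)–(7, -8) with squared distance 325. The circle on this segment as diameter has centre (-0.5, -3) and r² = 325/4 = 81.25.
Check (5, -5): distance² to centre = 34.25 ≤ 81.25, so it lies inside.
All remaining points lie in this disk, and no smaller disk contains both endpoints, so this is the minimum enclosing circle.
r = √(81.25) ≈ 9.014.

9.014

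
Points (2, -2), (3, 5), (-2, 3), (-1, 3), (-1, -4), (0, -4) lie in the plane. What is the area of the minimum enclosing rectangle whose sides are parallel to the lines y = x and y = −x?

In coordinates u = x + y, v = x − y the rectangle is axis-aligned; the map (x,y)→(u,v) scales areas by 2.
u-values: 0, 8, 1, 2, -5, -4; range = 8 − (-5) = 13.
v-values: 4, -2, -5, -4, 3, 4; range = 4 − (-5) = 9.
Area = (13 × 9) / 2 = 58.5.

58.5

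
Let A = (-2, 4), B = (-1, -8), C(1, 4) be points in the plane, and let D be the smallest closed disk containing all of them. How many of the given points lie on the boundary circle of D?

3

Side lengths²: AB² = 145, AC² = 9, BC² = 148.
Since BC² = 148 < 145 + 9 = 154, the triangle is acute, so the smallest enclosing circle is the circumcircle.
Circumcentre = (-0.5, -23/12), r² = 5365/144.
The points at distance exactly r from the centre are A, B, C — 3 points.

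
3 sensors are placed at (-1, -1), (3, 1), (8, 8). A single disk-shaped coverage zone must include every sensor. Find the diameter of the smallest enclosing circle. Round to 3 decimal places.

Call the three points A, B, C in the order given.
Side lengths²: AB² = 20, AC² = 162, BC² = 74.
Since AC² = 162 ≥ 74 + 20 = 94, the angle opposite AC is not acute, so the smallest enclosing circle has AC as diameter.
Centre = midpoint of AC = (3.5, 3.5), r² = 162/4 = 40.5.
Diameter = 2r = 2√(40.5) ≈ 12.728.

12.728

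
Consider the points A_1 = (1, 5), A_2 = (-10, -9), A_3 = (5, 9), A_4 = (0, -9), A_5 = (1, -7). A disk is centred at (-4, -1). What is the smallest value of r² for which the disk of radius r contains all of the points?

The required radius is the distance from (-4, -1) to the farthest point.
Squared distances: 61, 100, 181, 80, 61.
Maximum is 181, attained at A_3.

181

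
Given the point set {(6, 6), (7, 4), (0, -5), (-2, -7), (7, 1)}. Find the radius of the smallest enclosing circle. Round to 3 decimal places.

7.632

The farthest pair is (6, 6)–(-2, -7) with squared distance 233. The circle on this segment as diameter has centre (2, -0.5) and r² = 233/4 = 58.25.
Check (7, 4): distance² to centre = 45.25 ≤ 58.25, so it lies inside.
All remaining points lie in this disk, and no smaller disk contains both endpoints, so this is the minimum enclosing circle.
r = √(58.25) ≈ 7.632.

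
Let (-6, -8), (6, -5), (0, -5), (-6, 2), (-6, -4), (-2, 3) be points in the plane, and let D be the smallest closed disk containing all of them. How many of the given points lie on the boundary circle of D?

3

The minimum enclosing circle is determined by three boundary points: (-6, -8), (6, -5), (-6, 2).
Their circumcentre is (-0.875, -3) with r² = 51.265625.
The farthest remaining point (-2, 3) is at distance² 37.265625 ≤ 51.265625.
The points at distance exactly r from the centre are (-6, -8), (6, -5), (-6, 2) — 3 points.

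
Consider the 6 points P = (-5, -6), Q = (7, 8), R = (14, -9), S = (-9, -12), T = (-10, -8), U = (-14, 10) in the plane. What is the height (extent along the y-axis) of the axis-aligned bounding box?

22

max y = 10, min y = -12, so height = 22.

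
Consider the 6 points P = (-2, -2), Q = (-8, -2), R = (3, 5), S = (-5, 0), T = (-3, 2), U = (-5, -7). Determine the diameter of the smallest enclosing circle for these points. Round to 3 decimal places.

14.422

By Welzl's lemma the MEC is supported by two points (diametrically opposite) or three points (on a circumcircle).
The farthest pair is R–U with squared distance 208. The circle on this segment as diameter has centre (-1, -1) and r² = 208/4 = 52.
Check P: distance² to centre = 2 ≤ 52, so it lies inside.
All remaining points lie in this disk, and no smaller disk contains both endpoints, so this is the minimum enclosing circle.
Diameter = 2r = 2√52 ≈ 14.422.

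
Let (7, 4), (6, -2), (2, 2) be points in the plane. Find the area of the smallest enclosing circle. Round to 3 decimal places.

34.397

Call the three points A, B, C in the order given.
Side lengths²: AB² = 37, AC² = 29, BC² = 32.
Since AB² = 37 < 32 + 29 = 61, the triangle is acute, so the smallest enclosing circle is the circumcircle.
Circumcentre = (73/14, 17/14), r² = 1073/98.
Area = π·r² = π·1073/98 ≈ 34.397.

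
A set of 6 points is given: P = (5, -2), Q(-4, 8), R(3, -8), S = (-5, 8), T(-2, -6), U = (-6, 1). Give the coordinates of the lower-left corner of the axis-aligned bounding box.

(-6, -8)

x-range [-6, 5], y-range [-8, 8].
The lower-left corner is (-6, -8).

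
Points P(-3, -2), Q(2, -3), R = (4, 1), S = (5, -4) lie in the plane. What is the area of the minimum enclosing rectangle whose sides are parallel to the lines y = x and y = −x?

In coordinates u = x + y, v = x − y the rectangle is axis-aligned; the map (x,y)→(u,v) scales areas by 2.
u-values: -5, -1, 5, 1; range = 5 − (-5) = 10.
v-values: -1, 5, 3, 9; range = 9 − (-1) = 10.
Area = (10 × 10) / 2 = 50.

50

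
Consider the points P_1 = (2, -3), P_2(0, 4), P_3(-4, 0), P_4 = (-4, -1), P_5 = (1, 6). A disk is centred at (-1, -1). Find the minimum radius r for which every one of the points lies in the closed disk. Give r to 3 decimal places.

The required radius is the distance from (-1, -1) to the farthest point.
Squared distances: 13, 26, 10, 9, 53.
Maximum is 53, attained at P_5.
r = √53 ≈ 7.280.

7.280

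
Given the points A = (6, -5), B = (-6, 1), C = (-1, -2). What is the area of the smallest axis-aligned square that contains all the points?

The bounding box has width 12 and height 6.
An axis-aligned square enclosing the set must have side ≥ max(width, height).
So the minimum side is max(12, 6) = 12.
Area = 12² = 144.

144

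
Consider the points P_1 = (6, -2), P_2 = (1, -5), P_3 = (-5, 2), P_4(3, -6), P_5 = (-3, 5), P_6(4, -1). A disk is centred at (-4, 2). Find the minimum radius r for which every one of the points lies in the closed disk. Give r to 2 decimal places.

The required radius is the distance from (-4, 2) to the farthest point.
Squared distances: 116, 74, 1, 113, 10, 73.
Maximum is 116, attained at P_1.
r = √116 ≈ 10.77.

10.77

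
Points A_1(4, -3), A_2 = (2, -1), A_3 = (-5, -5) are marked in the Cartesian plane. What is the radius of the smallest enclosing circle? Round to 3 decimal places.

Side lengths²: A_1A_2² = 8, A_1A_3² = 85, A_2A_3² = 65.
Since A_1A_3² = 85 ≥ 65 + 8 = 73, the angle opposite A_1A_3 is not acute, so the smallest enclosing circle has A_1A_3 as diameter.
Centre = midpoint of A_1A_3 = (-0.5, -4), r² = 85/4 = 21.25.
r = √(21.25) ≈ 4.610.

4.610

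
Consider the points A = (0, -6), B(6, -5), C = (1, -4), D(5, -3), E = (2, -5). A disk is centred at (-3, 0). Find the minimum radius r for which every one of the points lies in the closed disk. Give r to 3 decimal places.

10.296

The required radius is the distance from (-3, 0) to the farthest point.
Squared distances: 45, 106, 32, 73, 50.
Maximum is 106, attained at B.
r = √106 ≈ 10.296.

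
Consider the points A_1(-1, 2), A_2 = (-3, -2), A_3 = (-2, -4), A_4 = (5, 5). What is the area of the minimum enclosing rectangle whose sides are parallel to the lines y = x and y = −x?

40

In coordinates u = x + y, v = x − y the rectangle is axis-aligned; the map (x,y)→(u,v) scales areas by 2.
u-values: 1, -5, -6, 10; range = 10 − (-6) = 16.
v-values: -3, -1, 2, 0; range = 2 − (-3) = 5.
Area = (16 × 5) / 2 = 40.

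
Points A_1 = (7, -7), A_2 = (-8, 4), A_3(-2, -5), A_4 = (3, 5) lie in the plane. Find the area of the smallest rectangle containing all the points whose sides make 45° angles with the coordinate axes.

In coordinates u = x + y, v = x − y the rectangle is axis-aligned; the map (x,y)→(u,v) scales areas by 2.
u-values: 0, -4, -7, 8; range = 8 − (-7) = 15.
v-values: 14, -12, 3, -2; range = 14 − (-12) = 26.
Area = (15 × 26) / 2 = 195.

195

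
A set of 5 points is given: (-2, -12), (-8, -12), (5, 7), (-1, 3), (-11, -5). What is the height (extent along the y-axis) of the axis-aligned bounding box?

max y = 7, min y = -12, so height = 19.

19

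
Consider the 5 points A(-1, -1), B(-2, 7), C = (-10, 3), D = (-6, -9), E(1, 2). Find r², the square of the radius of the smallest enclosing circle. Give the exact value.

68

The farthest pair is B–D with squared distance 272. The circle on this segment as diameter has centre (-4, -1) and r² = 272/4 = 68.
Check A: distance² to centre = 9 ≤ 68, so it lies inside.
All remaining points lie in this disk, and no smaller disk contains both endpoints, so this is the minimum enclosing circle.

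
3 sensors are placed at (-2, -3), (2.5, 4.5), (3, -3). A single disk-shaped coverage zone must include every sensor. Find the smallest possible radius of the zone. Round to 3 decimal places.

Call the three points A, B, C in the order given.
Side lengths²: AB² = 76.5, AC² = 25, BC² = 56.5.
Since AB² = 76.5 < 56.5 + 25 = 81.5, the triangle is acute, so the smallest enclosing circle is the circumcircle.
Circumcentre = (0.5, 0.6), r² = 19.21.
r = √(19.21) ≈ 4.383.

4.383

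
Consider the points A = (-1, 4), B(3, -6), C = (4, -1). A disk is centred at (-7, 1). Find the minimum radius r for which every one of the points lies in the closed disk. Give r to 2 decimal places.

12.21

The required radius is the distance from (-7, 1) to the farthest point.
Squared distances: 45, 149, 125.
Maximum is 149, attained at B.
r = √149 ≈ 12.21.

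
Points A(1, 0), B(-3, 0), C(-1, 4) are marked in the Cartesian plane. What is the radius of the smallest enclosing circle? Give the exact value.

2.5

Side lengths²: AB² = 16, AC² = 20, BC² = 20.
Since BC² = 20 < 20 + 16 = 36, the triangle is acute, so the smallest enclosing circle is the circumcircle.
Circumcentre = (-1, 1.5), r² = 6.25.
r = √(6.25) = 2.5.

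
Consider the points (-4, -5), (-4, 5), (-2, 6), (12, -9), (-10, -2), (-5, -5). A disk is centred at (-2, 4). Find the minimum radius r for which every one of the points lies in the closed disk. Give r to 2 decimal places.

19.10

The required radius is the distance from (-2, 4) to the farthest point.
Squared distances: 85, 5, 4, 365, 100, 90.
Maximum is 365, attained at (12, -9).
r = √365 ≈ 19.10.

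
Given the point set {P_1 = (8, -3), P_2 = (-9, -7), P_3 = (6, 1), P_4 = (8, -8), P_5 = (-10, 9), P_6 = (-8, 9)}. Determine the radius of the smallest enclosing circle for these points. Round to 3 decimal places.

The minimum enclosing circle of a finite set is fixed by two of the points (as a diameter) or three (as a circumcircle).
The farthest pair is P_4–P_5 with squared distance 613. The circle on this segment as diameter has centre (-1, 0.5) and r² = 613/4 = 153.25.
Check P_1: distance² to centre = 93.25 ≤ 153.25, so it lies inside.
All remaining points lie in this disk, and no smaller disk contains both endpoints, so this is the minimum enclosing circle.
r = √(153.25) ≈ 12.379.

12.379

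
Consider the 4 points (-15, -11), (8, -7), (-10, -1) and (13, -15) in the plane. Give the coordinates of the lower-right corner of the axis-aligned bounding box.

x-range [-15, 13], y-range [-15, -1].
The lower-right corner is (13, -15).

(13, -15)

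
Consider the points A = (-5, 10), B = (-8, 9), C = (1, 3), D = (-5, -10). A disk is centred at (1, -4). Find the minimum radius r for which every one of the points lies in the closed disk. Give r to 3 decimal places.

The required radius is the distance from (1, -4) to the farthest point.
Squared distances: 232, 250, 49, 72.
Maximum is 250, attained at B.
r = √250 ≈ 15.811.

15.811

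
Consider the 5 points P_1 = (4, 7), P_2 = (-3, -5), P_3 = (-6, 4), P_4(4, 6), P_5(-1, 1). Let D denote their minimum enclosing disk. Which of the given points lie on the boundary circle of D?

The minimum enclosing circle is determined by three boundary points: P_1, P_2, P_3.
Their circumcentre is (7/22, 73/66) with r² = 105185/2178.
The farthest remaining point P_4 is at distance² 81689/2178 ≤ 105185/2178.
The points at distance exactly r from the centre are P_1, P_2, P_3 — 3 points.

P_1, P_2, P_3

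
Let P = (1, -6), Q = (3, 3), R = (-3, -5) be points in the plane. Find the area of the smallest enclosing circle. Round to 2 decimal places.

Side lengths²: PQ² = 85, PR² = 17, QR² = 100.
Since QR² = 100 < 85 + 17 = 102, the triangle is acute, so the smallest enclosing circle is the circumcircle.
Circumcentre = (2/19, -41/38), r² = 36125/1444.
Area = π·r² = π·36125/1444 ≈ 78.59.

78.59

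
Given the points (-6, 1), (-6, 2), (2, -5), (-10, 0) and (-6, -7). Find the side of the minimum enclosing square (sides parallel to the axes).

The bounding box has width 12 and height 9.
An axis-aligned square enclosing the set must have side ≥ max(width, height).
So the minimum side is max(12, 9) = 12.

12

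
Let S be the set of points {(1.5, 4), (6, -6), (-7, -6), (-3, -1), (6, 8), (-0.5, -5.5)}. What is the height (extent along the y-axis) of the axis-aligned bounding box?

max y = 8, min y = -6, so height = 14.

14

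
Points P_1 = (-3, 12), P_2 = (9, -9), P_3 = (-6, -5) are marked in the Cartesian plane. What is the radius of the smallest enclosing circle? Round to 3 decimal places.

Side lengths²: P_1P_2² = 585, P_1P_3² = 298, P_2P_3² = 241.
Since P_1P_2² = 585 ≥ 298 + 241 = 539, the angle opposite P_1P_2 is not acute, so the smallest enclosing circle has P_1P_2 as diameter.
Centre = midpoint of P_1P_2 = (3, 1.5), r² = 585/4 = 146.25.
r = √(146.25) ≈ 12.093.

12.093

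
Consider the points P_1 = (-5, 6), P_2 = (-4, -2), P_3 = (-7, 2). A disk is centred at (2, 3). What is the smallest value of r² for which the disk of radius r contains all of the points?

82

The required radius is the distance from (2, 3) to the farthest point.
Squared distances: 58, 61, 82.
Maximum is 82, attained at P_3.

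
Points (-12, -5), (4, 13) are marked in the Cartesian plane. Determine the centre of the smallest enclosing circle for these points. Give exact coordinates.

The smallest circle enclosing two points has them as diameter endpoints.
Centre = midpoint = (-4, 4); r² = |(-12, -5)−(4, 13)|²/4 = 580/4 = 145.
Centre = (-4, 4).

(-4, 4)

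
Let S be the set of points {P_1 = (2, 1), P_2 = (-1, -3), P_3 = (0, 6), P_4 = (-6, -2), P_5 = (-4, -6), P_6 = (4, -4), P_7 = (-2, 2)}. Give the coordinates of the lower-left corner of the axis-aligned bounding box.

(-6, -6)

x-range [-6, 4], y-range [-6, 6].
The lower-left corner is (-6, -6).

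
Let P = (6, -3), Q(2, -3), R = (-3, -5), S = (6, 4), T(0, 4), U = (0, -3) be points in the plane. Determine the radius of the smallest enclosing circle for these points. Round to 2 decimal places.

By Welzl's lemma the MEC is supported by two points (diametrically opposite) or three points (on a circumcircle).
The farthest pair is R–S with squared distance 162. The circle on this segment as diameter has centre (1.5, -0.5) and r² = 162/4 = 40.5.
Check P: distance² to centre = 26.5 ≤ 40.5, so it lies inside.
All remaining points lie in this disk, and no smaller disk contains both endpoints, so this is the minimum enclosing circle.
r = √(40.5) ≈ 6.36.

6.36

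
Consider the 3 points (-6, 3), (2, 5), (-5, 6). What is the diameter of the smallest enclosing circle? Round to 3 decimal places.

8.246

Call the three points A, B, C in the order given.
Side lengths²: AB² = 68, AC² = 10, BC² = 50.
Since AB² = 68 ≥ 50 + 10 = 60, the angle opposite AB is not acute, so the smallest enclosing circle has AB as diameter.
Centre = midpoint of AB = (-2, 4), r² = 68/4 = 17.
Diameter = 2r = 2√17 ≈ 8.246.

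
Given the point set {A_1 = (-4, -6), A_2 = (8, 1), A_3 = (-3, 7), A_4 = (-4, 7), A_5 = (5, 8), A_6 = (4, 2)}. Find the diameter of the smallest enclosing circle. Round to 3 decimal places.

The minimum enclosing circle of a finite set is fixed by two of the points (as a diameter) or three (as a circumcircle).
The farthest pair is A_1–A_5 with squared distance 277. The circle on this segment as diameter has centre (0.5, 1) and r² = 277/4 = 69.25.
Check A_2: distance² to centre = 56.25 ≤ 69.25, so it lies inside.
All remaining points lie in this disk, and no smaller disk contains both endpoints, so this is the minimum enclosing circle.
Diameter = 2r = 2√(69.25) ≈ 16.643.

16.643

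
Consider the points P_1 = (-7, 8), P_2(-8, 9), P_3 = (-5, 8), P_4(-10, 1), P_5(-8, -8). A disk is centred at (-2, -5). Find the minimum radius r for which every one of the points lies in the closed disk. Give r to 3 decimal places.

15.232

The required radius is the distance from (-2, -5) to the farthest point.
Squared distances: 194, 232, 178, 100, 45.
Maximum is 232, attained at P_2.
r = √232 ≈ 15.232.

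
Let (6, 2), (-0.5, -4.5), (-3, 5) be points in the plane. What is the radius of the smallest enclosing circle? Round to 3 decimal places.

5.491

Call the three points A, B, C in the order given.
Side lengths²: AB² = 84.5, AC² = 90, BC² = 96.5.
Since BC² = 96.5 < 90 + 84.5 = 174.5, the triangle is acute, so the smallest enclosing circle is the circumcircle.
Circumcentre = (0.625, 0.875), r² = 30.15625.
r = √(30.15625) ≈ 5.491.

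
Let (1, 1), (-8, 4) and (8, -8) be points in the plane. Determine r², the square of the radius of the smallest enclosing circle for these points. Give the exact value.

100

Call the three points A, B, C in the order given.
Side lengths²: AB² = 90, AC² = 130, BC² = 400.
Since BC² = 400 ≥ 130 + 90 = 220, the angle opposite BC is not acute, so the smallest enclosing circle has BC as diameter.
Centre = midpoint of BC = (0, -2), r² = 400/4 = 100.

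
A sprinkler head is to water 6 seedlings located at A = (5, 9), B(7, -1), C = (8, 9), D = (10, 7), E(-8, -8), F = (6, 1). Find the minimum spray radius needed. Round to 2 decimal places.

A smallest enclosing disk is always determined by at most three of the input points on its boundary.
The minimum enclosing circle is determined by three boundary points: C, D, E.
Their circumcentre is (17/22, -5/22) with r² = 33245/242.
The farthest remaining point A is at distance² 24929/242 ≤ 33245/242.
r = √(33245/242) ≈ 11.72.

11.72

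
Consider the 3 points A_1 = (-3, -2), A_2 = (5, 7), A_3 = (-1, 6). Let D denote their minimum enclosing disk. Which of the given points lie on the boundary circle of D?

A_1, A_2

Side lengths²: A_1A_2² = 145, A_1A_3² = 68, A_2A_3² = 37.
Since A_1A_2² = 145 ≥ 68 + 37 = 105, the angle opposite A_1A_2 is not acute, so the smallest enclosing circle has A_1A_2 as diameter.
Centre = midpoint of A_1A_2 = (1, 2.5), r² = 145/4 = 36.25.
The points at distance exactly r from the centre are A_1, A_2 — 2 points.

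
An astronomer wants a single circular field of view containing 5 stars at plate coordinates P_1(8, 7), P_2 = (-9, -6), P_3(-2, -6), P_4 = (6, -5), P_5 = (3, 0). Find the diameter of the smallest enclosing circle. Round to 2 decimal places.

21.40

The minimum enclosing circle of a finite set is fixed by two of the points (as a diameter) or three (as a circumcircle).
The farthest pair is P_1–P_2 with squared distance 458. The circle on this segment as diameter has centre (-0.5, 0.5) and r² = 458/4 = 114.5.
Check P_3: distance² to centre = 44.5 ≤ 114.5, so it lies inside.
All remaining points lie in this disk, and no smaller disk contains both endpoints, so this is the minimum enclosing circle.
Diameter = 2r = 2√(114.5) ≈ 21.40.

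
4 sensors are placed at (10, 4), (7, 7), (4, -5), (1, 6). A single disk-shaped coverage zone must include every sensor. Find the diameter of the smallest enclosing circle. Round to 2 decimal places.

12.43

The minimum enclosing circle is determined by three boundary points: (7, 7), (4, -5), (1, 6).
Their circumcentre is (225/46, 53/46) with r² = 40885/1058.
The farthest remaining point (10, 4) is at distance² 36193/1058 ≤ 40885/1058.
Diameter = 2r = 2√(40885/1058) ≈ 12.43.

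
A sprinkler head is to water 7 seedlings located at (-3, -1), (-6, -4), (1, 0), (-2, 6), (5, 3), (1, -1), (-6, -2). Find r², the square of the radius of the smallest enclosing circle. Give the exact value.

71485/1681

The minimum enclosing circle is determined by three boundary points: (-6, -4), (-2, 6), (5, 3).
Their circumcentre is (-24/41, -15/41) with r² = 71485/1681.
The farthest remaining point (-6, -2) is at distance² 53773/1681 ≤ 71485/1681.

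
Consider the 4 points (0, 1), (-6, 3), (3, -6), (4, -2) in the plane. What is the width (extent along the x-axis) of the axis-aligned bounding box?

10

max x = 4, min x = -6, so width = 10.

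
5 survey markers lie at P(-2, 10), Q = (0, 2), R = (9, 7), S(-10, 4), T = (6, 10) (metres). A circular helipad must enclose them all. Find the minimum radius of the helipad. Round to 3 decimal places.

9.618

A smallest enclosing disk is always determined by at most three of the input points on its boundary.
The farthest pair is R–S with squared distance 370. The circle on this segment as diameter has centre (-0.5, 5.5) and r² = 370/4 = 92.5.
Check P: distance² to centre = 22.5 ≤ 92.5, so it lies inside.
All remaining points lie in this disk, and no smaller disk contains both endpoints, so this is the minimum enclosing circle.
r = √(92.5) ≈ 9.618.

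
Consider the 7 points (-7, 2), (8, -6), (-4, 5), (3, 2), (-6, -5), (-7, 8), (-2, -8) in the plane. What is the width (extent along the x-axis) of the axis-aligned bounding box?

15

max x = 8, min x = -7, so width = 15.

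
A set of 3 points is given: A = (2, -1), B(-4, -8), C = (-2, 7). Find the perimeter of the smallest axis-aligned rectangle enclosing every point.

42

Width = max x − min x = 2 − (-4) = 6.
Height = max y − min y = 7 − (-8) = 15.
Perimeter = 2(6 + 15) = 42.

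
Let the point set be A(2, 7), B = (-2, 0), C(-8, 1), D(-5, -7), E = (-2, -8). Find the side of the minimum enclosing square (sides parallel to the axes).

15

The bounding box has width 10 and height 15.
An axis-aligned square enclosing the set must have side ≥ max(width, height).
So the minimum side is max(10, 15) = 15.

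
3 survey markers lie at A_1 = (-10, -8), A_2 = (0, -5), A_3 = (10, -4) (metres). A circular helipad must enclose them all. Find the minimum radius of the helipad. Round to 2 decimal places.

10.20

Side lengths²: A_1A_2² = 109, A_1A_3² = 416, A_2A_3² = 101.
Since A_1A_3² = 416 ≥ 109 + 101 = 210, the angle opposite A_1A_3 is not acute, so the smallest enclosing circle has A_1A_3 as diameter.
Centre = midpoint of A_1A_3 = (0, -6), r² = 416/4 = 104.
r = √104 ≈ 10.20.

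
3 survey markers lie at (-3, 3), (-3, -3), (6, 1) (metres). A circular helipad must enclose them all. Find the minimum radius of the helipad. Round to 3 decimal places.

Call the three points A, B, C in the order given.
Side lengths²: AB² = 36, AC² = 85, BC² = 97.
Since BC² = 97 < 85 + 36 = 121, the triangle is acute, so the smallest enclosing circle is the circumcircle.
Circumcentre = (19/18, 0), r² = 8245/324.
r = √(8245/324) ≈ 5.045.

5.045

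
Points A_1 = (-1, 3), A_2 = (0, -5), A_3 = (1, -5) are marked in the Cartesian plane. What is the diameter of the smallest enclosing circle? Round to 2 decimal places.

8.25

Side lengths²: A_1A_2² = 65, A_1A_3² = 68, A_2A_3² = 1.
Since A_1A_3² = 68 ≥ 65 + 1 = 66, the angle opposite A_1A_3 is not acute, so the smallest enclosing circle has A_1A_3 as diameter.
Centre = midpoint of A_1A_3 = (0, -1), r² = 68/4 = 17.
Diameter = 2r = 2√17 ≈ 8.25.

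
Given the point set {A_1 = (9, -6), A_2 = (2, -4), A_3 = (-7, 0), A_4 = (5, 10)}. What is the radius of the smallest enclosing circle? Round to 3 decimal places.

9.488

By Welzl's lemma the MEC is supported by two points (diametrically opposite) or three points (on a circumcircle).
The minimum enclosing circle is determined by three boundary points: A_1, A_3, A_4.
Their circumcentre is (71/29, 25/29) with r² = 75701/841.
The farthest remaining point A_2 is at distance² 20050/841 ≤ 75701/841.
r = √(75701/841) ≈ 9.488.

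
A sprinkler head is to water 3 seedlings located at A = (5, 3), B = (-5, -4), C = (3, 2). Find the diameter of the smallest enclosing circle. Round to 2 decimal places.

12.21

Side lengths²: AB² = 149, AC² = 5, BC² = 100.
Since AB² = 149 ≥ 100 + 5 = 105, the angle opposite AB is not acute, so the smallest enclosing circle has AB as diameter.
Centre = midpoint of AB = (0, -0.5), r² = 149/4 = 37.25.
Diameter = 2r = 2√(37.25) ≈ 12.21.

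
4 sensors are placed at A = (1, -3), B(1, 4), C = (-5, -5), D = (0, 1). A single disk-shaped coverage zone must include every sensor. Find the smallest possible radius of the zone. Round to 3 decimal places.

5.408

The farthest pair is B–C with squared distance 117. The circle on this segment as diameter has centre (-2, -0.5) and r² = 117/4 = 29.25.
Check A: distance² to centre = 15.25 ≤ 29.25, so it lies inside.
All remaining points lie in this disk, and no smaller disk contains both endpoints, so this is the minimum enclosing circle.
r = √(29.25) ≈ 5.408.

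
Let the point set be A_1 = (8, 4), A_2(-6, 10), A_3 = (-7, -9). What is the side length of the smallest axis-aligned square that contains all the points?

19

The bounding box has width 15 and height 19.
An axis-aligned square enclosing the set must have side ≥ max(width, height).
So the minimum side is max(15, 19) = 19.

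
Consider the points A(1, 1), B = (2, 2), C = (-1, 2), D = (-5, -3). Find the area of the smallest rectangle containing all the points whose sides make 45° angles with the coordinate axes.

18

In coordinates u = x + y, v = x − y the rectangle is axis-aligned; the map (x,y)→(u,v) scales areas by 2.
u-values: 2, 4, 1, -8; range = 4 − (-8) = 12.
v-values: 0, 0, -3, -2; range = 0 − (-3) = 3.
Area = (12 × 3) / 2 = 18.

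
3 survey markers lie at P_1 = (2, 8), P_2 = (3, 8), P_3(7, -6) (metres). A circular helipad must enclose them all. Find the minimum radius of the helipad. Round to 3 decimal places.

Side lengths²: P_1P_2² = 1, P_1P_3² = 221, P_2P_3² = 212.
Since P_1P_3² = 221 ≥ 212 + 1 = 213, the angle opposite P_1P_3 is not acute, so the smallest enclosing circle has P_1P_3 as diameter.
Centre = midpoint of P_1P_3 = (4.5, 1), r² = 221/4 = 55.25.
r = √(55.25) ≈ 7.433.

7.433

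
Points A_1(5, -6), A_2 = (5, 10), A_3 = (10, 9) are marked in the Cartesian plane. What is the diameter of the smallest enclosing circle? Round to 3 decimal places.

16.125

Side lengths²: A_1A_2² = 256, A_1A_3² = 250, A_2A_3² = 26.
Since A_1A_2² = 256 < 250 + 26 = 276, the triangle is acute, so the smallest enclosing circle is the circumcircle.
Circumcentre = (6, 2), r² = 65.
Diameter = 2r = 2√65 ≈ 16.125.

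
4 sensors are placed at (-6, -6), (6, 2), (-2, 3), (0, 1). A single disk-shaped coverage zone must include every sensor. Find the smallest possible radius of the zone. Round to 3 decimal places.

By Welzl's lemma the MEC is supported by two points (diametrically opposite) or three points (on a circumcircle).
The farthest pair is (-6, -6)–(6, 2) with squared distance 208. The circle on this segment as diameter has centre (0, -2) and r² = 208/4 = 52.
Check (-2, 3): distance² to centre = 29 ≤ 52, so it lies inside.
All remaining points lie in this disk, and no smaller disk contains both endpoints, so this is the minimum enclosing circle.
r = √52 ≈ 7.211.

7.211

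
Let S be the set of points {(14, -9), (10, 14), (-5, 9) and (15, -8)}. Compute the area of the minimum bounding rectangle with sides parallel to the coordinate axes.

x ranges over [-5, 15], width 20.
y ranges over [-9, 14], height 23.
Area = 20 × 23 = 460.

460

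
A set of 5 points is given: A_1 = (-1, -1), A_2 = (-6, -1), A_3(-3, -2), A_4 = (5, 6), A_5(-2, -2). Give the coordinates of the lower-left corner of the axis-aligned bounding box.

(-6, -2)

x-range [-6, 5], y-range [-2, 6].
The lower-left corner is (-6, -2).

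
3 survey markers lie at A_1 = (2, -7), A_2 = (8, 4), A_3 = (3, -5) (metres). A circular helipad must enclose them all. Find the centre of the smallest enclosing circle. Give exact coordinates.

Side lengths²: A_1A_2² = 157, A_1A_3² = 5, A_2A_3² = 106.
Since A_1A_2² = 157 ≥ 106 + 5 = 111, the angle opposite A_1A_2 is not acute, so the smallest enclosing circle has A_1A_2 as diameter.
Centre = midpoint of A_1A_2 = (5, -1.5), r² = 157/4 = 39.25.
Centre = (5, -1.5).

(5, -1.5)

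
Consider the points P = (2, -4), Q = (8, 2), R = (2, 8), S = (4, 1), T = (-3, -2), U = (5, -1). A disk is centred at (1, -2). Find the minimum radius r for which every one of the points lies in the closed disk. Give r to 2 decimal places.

The required radius is the distance from (1, -2) to the farthest point.
Squared distances: 5, 65, 101, 18, 16, 17.
Maximum is 101, attained at R.
r = √101 ≈ 10.05.

10.05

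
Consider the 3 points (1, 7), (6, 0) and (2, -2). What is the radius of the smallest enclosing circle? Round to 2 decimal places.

Call the three points A, B, C in the order given.
Side lengths²: AB² = 74, AC² = 82, BC² = 20.
Since AC² = 82 < 74 + 20 = 94, the triangle is acute, so the smallest enclosing circle is the circumcircle.
Circumcentre = (42/19, 49/19), r² = 7585/361.
r = √(7585/361) ≈ 4.58.

4.58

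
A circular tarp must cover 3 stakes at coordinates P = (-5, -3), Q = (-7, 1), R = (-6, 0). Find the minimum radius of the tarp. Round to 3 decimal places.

2.236

Side lengths²: PQ² = 20, PR² = 10, QR² = 2.
Since PQ² = 20 ≥ 10 + 2 = 12, the angle opposite PQ is not acute, so the smallest enclosing circle has PQ as diameter.
Centre = midpoint of PQ = (-6, -1), r² = 20/4 = 5.
r = √5 ≈ 2.236.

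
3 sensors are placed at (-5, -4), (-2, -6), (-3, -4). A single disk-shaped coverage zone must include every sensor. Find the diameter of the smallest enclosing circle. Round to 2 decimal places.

3.61

Call the three points A, B, C in the order given.
Side lengths²: AB² = 13, AC² = 4, BC² = 5.
Since AB² = 13 ≥ 5 + 4 = 9, the angle opposite AB is not acute, so the smallest enclosing circle has AB as diameter.
Centre = midpoint of AB = (-3.5, -5), r² = 13/4 = 3.25.
Diameter = 2r = 2√(3.25) ≈ 3.61.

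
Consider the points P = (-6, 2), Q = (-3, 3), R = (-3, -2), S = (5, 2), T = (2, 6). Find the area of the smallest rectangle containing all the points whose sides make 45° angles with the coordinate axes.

In coordinates u = x + y, v = x − y the rectangle is axis-aligned; the map (x,y)→(u,v) scales areas by 2.
u-values: -4, 0, -5, 7, 8; range = 8 − (-5) = 13.
v-values: -8, -6, -1, 3, -4; range = 3 − (-8) = 11.
Area = (13 × 11) / 2 = 71.5.

71.5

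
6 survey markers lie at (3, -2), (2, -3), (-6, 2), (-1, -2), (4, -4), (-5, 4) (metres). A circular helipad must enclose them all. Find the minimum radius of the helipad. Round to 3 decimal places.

A smallest enclosing disk is always determined by at most three of the input points on its boundary.
The farthest pair is (4, -4)–(-5, 4) with squared distance 145. The circle on this segment as diameter has centre (-0.5, 0) and r² = 145/4 = 36.25.
Check (3, -2): distance² to centre = 16.25 ≤ 36.25, so it lies inside.
All remaining points lie in this disk, and no smaller disk contains both endpoints, so this is the minimum enclosing circle.
r = √(36.25) ≈ 6.021.

6.021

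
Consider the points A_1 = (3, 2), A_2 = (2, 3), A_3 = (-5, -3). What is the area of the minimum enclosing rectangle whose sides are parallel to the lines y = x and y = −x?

In coordinates u = x + y, v = x − y the rectangle is axis-aligned; the map (x,y)→(u,v) scales areas by 2.
u-values: 5, 5, -8; range = 5 − (-8) = 13.
v-values: 1, -1, -2; range = 1 − (-2) = 3.
Area = (13 × 3) / 2 = 19.5.

19.5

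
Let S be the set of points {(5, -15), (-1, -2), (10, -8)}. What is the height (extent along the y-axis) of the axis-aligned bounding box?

13

max y = -2, min y = -15, so height = 13.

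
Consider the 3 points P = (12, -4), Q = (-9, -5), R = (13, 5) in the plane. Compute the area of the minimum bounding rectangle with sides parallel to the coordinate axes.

220

x ranges over [-9, 13], width 22.
y ranges over [-5, 5], height 10.
Area = 22 × 10 = 220.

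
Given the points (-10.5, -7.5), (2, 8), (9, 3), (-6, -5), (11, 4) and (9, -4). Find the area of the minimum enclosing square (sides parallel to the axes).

462.25

The bounding box has width 21.5 and height 15.5.
An axis-aligned square enclosing the set must have side ≥ max(width, height).
So the minimum side is max(21.5, 15.5) = 21.5.
Area = 21.5² = 462.25.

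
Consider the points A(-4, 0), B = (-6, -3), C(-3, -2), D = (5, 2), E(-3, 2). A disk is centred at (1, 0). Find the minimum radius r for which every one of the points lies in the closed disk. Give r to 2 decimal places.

The required radius is the distance from (1, 0) to the farthest point.
Squared distances: 25, 58, 20, 20, 20.
Maximum is 58, attained at B.
r = √58 ≈ 7.62.

7.62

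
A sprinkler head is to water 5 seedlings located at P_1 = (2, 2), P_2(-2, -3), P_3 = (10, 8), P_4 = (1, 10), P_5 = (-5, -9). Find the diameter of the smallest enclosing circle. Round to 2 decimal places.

A smallest enclosing disk is always determined by at most three of the input points on its boundary.
The farthest pair is P_3–P_5 with squared distance 514. The circle on this segment as diameter has centre (2.5, -0.5) and r² = 514/4 = 128.5.
Check P_1: distance² to centre = 6.5 ≤ 128.5, so it lies inside.
All remaining points lie in this disk, and no smaller disk contains both endpoints, so this is the minimum enclosing circle.
Diameter = 2r = 2√(128.5) ≈ 22.67.

22.67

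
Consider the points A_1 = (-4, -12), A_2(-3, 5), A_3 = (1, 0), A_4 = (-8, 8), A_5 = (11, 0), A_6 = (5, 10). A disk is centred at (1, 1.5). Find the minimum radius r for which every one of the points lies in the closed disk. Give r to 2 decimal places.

The required radius is the distance from (1, 1.5) to the farthest point.
Squared distances: 207.25, 28.25, 2.25, 123.25, 102.25, 88.25.
Maximum is 207.25, attained at A_1.
r = √(207.25) ≈ 14.40.

14.40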